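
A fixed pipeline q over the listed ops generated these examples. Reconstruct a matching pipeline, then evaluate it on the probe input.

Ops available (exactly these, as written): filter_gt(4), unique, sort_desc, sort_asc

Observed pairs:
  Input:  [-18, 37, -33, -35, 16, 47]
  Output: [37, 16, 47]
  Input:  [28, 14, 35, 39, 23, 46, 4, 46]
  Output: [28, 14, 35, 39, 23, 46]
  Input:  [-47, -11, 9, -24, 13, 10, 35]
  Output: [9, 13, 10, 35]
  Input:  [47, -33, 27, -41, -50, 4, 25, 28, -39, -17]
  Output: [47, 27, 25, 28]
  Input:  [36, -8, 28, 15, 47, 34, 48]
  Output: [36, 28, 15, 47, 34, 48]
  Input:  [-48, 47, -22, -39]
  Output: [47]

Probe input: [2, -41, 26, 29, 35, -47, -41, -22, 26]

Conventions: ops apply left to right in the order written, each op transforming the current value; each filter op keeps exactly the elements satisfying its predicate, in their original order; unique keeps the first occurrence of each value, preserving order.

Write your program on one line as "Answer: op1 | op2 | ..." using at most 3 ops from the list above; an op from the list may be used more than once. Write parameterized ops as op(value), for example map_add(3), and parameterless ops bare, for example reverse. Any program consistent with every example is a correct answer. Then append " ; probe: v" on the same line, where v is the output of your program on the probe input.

filter_gt(4) | unique ; probe: [26, 29, 35]

Check, running the answer program on each example:
  [-18, 37, -33, -35, 16, 47] -> [37, 16, 47] -> [37, 16, 47]
  [28, 14, 35, 39, 23, 46, 4, 46] -> [28, 14, 35, 39, 23, 46, 46] -> [28, 14, 35, 39, 23, 46]
  [-47, -11, 9, -24, 13, 10, 35] -> [9, 13, 10, 35] -> [9, 13, 10, 35]
  [47, -33, 27, -41, -50, 4, 25, 28, -39, -17] -> [47, 27, 25, 28] -> [47, 27, 25, 28]
  [36, -8, 28, 15, 47, 34, 48] -> [36, 28, 15, 47, 34, 48] -> [36, 28, 15, 47, 34, 48]
  [-48, 47, -22, -39] -> [47] -> [47]
  probe: [2, -41, 26, 29, 35, -47, -41, -22, 26] -> [26, 29, 35, 26] -> [26, 29, 35]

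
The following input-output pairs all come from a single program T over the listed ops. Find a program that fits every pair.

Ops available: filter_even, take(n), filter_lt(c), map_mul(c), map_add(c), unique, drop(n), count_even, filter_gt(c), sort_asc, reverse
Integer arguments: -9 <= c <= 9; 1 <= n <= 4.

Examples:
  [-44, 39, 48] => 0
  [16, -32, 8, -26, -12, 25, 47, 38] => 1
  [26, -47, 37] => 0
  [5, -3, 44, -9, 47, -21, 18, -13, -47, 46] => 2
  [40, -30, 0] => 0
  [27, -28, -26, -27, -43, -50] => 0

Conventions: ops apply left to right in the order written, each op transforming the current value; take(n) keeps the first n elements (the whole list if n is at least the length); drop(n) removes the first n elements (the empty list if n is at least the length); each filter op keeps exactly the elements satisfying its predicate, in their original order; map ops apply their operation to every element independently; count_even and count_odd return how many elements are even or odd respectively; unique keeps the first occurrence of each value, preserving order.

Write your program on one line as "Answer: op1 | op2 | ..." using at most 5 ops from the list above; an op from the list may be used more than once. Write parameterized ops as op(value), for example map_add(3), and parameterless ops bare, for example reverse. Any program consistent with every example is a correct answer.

drop(3) | drop(3) | filter_gt(-1) | count_even

Check, running the answer program on each example:
  [-44, 39, 48] -> [] -> [] -> [] -> 0
  [16, -32, 8, -26, -12, 25, 47, 38] -> [-26, -12, 25, 47, 38] -> [47, 38] -> [47, 38] -> 1
  [26, -47, 37] -> [] -> [] -> [] -> 0
  [5, -3, 44, -9, 47, -21, 18, -13, -47, 46] -> [-9, 47, -21, 18, -13, -47, 46] -> [18, -13, -47, 46] -> [18, 46] -> 2
  [40, -30, 0] -> [] -> [] -> [] -> 0
  [27, -28, -26, -27, -43, -50] -> [-27, -43, -50] -> [] -> [] -> 0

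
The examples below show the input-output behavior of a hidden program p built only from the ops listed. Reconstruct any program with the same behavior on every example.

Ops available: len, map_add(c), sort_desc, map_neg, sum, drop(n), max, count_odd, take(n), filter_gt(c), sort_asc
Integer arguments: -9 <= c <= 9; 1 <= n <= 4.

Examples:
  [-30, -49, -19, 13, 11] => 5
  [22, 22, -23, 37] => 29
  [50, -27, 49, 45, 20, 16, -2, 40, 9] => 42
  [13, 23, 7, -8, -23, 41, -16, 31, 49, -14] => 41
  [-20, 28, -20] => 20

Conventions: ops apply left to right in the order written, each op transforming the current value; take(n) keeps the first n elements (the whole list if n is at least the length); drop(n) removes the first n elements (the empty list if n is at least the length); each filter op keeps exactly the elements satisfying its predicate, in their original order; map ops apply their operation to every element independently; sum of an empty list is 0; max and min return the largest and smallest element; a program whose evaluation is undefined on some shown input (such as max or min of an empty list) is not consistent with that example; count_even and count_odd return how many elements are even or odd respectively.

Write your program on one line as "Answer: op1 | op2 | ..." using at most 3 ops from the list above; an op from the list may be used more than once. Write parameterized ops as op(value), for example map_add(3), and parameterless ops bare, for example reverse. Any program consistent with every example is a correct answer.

map_add(-8) | sort_desc | max

Check, running the answer program on each example:
  [-30, -49, -19, 13, 11] -> [-38, -57, -27, 5, 3] -> [5, 3, -27, -38, -57] -> 5
  [22, 22, -23, 37] -> [14, 14, -31, 29] -> [29, 14, 14, -31] -> 29
  [50, -27, 49, 45, 20, 16, -2, 40, 9] -> [42, -35, 41, 37, 12, 8, -10, 32, 1] -> [42, 41, 37, 32, 12, 8, 1, -10, -35] -> 42
  [13, 23, 7, -8, -23, 41, -16, 31, 49, -14] -> [5, 15, -1, -16, -31, 33, -24, 23, 41, -22] -> [41, 33, 23, 15, 5, -1, -16, -22, -24, -31] -> 41
  [-20, 28, -20] -> [-28, 20, -28] -> [20, -28, -28] -> 20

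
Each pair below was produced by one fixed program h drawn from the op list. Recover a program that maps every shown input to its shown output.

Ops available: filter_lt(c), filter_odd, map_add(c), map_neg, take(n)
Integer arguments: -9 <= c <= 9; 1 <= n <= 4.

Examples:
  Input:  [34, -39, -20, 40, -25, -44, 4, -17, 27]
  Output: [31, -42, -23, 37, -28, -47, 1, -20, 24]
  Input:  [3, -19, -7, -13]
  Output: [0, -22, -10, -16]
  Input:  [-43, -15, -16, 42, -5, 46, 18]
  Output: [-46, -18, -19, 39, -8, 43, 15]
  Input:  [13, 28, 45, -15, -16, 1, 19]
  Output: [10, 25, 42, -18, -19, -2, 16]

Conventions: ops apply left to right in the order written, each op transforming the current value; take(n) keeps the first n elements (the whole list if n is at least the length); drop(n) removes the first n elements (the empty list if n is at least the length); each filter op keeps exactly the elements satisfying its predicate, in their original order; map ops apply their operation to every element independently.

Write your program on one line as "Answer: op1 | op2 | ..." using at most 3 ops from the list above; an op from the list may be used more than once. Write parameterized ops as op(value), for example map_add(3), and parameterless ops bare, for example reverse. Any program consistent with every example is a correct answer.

map_add(-2) | map_add(-1)

Check, running the answer program on each example:
  [34, -39, -20, 40, -25, -44, 4, -17, 27] -> [32, -41, -22, 38, -27, -46, 2, -19, 25] -> [31, -42, -23, 37, -28, -47, 1, -20, 24]
  [3, -19, -7, -13] -> [1, -21, -9, -15] -> [0, -22, -10, -16]
  [-43, -15, -16, 42, -5, 46, 18] -> [-45, -17, -18, 40, -7, 44, 16] -> [-46, -18, -19, 39, -8, 43, 15]
  [13, 28, 45, -15, -16, 1, 19] -> [11, 26, 43, -17, -18, -1, 17] -> [10, 25, 42, -18, -19, -2, 16]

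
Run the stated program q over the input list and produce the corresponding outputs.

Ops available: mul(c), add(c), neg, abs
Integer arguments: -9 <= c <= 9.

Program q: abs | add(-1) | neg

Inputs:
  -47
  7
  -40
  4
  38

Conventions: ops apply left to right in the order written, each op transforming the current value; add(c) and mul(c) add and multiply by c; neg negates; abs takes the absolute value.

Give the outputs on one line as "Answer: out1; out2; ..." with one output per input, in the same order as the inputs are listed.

Execution, op by op:
  -47 -> 47 -> 46 -> -46
  7 -> 7 -> 6 -> -6
  -40 -> 40 -> 39 -> -39
  4 -> 4 -> 3 -> -3
  38 -> 38 -> 37 -> -37

-46; -6; -39; -3; -37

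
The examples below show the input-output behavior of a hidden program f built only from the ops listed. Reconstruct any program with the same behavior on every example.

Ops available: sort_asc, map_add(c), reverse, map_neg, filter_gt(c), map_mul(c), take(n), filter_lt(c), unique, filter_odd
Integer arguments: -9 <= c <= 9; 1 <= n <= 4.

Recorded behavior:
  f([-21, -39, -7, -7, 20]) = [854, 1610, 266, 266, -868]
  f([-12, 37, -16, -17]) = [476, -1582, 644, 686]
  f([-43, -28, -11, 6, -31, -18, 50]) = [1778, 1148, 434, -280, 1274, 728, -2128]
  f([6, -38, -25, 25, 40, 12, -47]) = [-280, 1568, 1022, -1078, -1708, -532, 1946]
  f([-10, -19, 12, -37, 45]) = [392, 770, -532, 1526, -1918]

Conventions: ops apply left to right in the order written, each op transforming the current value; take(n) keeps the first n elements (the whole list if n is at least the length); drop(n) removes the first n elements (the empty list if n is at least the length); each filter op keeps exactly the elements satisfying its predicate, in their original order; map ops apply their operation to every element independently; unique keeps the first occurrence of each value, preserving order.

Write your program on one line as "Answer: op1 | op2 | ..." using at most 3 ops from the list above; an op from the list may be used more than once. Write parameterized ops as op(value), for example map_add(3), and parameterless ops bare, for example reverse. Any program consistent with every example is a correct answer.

map_mul(-6) | map_add(-4) | map_mul(7)

Check, running the answer program on each example:
  [-21, -39, -7, -7, 20] -> [126, 234, 42, 42, -120] -> [122, 230, 38, 38, -124] -> [854, 1610, 266, 266, -868]
  [-12, 37, -16, -17] -> [72, -222, 96, 102] -> [68, -226, 92, 98] -> [476, -1582, 644, 686]
  [-43, -28, -11, 6, -31, -18, 50] -> [258, 168, 66, -36, 186, 108, -300] -> [254, 164, 62, -40, 182, 104, -304] -> [1778, 1148, 434, -280, 1274, 728, -2128]
  [6, -38, -25, 25, 40, 12, -47] -> [-36, 228, 150, -150, -240, -72, 282] -> [-40, 224, 146, -154, -244, -76, 278] -> [-280, 1568, 1022, -1078, -1708, -532, 1946]
  [-10, -19, 12, -37, 45] -> [60, 114, -72, 222, -270] -> [56, 110, -76, 218, -274] -> [392, 770, -532, 1526, -1918]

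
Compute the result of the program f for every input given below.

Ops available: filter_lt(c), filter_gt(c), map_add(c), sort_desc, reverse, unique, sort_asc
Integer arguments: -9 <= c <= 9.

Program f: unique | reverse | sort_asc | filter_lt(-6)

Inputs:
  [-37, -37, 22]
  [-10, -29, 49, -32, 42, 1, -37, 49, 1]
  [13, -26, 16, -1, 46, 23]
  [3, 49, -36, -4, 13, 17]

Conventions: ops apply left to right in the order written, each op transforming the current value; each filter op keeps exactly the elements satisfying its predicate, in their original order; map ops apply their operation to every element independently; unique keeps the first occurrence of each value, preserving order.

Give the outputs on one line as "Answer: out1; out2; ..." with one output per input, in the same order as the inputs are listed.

[-37]; [-37, -32, -29, -10]; [-26]; [-36]

Execution, op by op:
  [-37, -37, 22] -> [-37, 22] -> [22, -37] -> [-37, 22] -> [-37]
  [-10, -29, 49, -32, 42, 1, -37, 49, 1] -> [-10, -29, 49, -32, 42, 1, -37] -> [-37, 1, 42, -32, 49, -29, -10] -> [-37, -32, -29, -10, 1, 42, 49] -> [-37, -32, -29, -10]
  [13, -26, 16, -1, 46, 23] -> [13, -26, 16, -1, 46, 23] -> [23, 46, -1, 16, -26, 13] -> [-26, -1, 13, 16, 23, 46] -> [-26]
  [3, 49, -36, -4, 13, 17] -> [3, 49, -36, -4, 13, 17] -> [17, 13, -4, -36, 49, 3] -> [-36, -4, 3, 13, 17, 49] -> [-36]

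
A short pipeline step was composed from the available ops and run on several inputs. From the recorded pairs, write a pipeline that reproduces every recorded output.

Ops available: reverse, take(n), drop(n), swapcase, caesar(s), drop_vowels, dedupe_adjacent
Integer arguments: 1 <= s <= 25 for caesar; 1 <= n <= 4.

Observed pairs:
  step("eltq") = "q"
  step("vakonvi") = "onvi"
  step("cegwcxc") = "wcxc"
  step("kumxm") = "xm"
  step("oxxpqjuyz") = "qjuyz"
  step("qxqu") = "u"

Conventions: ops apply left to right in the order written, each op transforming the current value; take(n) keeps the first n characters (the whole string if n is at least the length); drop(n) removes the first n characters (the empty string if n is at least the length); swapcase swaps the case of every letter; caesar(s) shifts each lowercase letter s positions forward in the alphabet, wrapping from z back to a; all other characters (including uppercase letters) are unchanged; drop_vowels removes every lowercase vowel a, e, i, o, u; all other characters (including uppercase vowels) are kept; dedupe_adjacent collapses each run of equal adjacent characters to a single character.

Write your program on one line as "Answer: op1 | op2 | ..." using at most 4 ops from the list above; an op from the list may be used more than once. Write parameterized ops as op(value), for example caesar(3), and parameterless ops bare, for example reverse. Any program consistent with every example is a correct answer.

reverse | dedupe_adjacent | reverse | drop(3)

Check, running the answer program on each example:
  "eltq" -> "qtle" -> "qtle" -> "eltq" -> "q"
  "vakonvi" -> "ivnokav" -> "ivnokav" -> "vakonvi" -> "onvi"
  "cegwcxc" -> "cxcwgec" -> "cxcwgec" -> "cegwcxc" -> "wcxc"
  "kumxm" -> "mxmuk" -> "mxmuk" -> "kumxm" -> "xm"
  "oxxpqjuyz" -> "zyujqpxxo" -> "zyujqpxo" -> "oxpqjuyz" -> "qjuyz"
  "qxqu" -> "uqxq" -> "uqxq" -> "qxqu" -> "u"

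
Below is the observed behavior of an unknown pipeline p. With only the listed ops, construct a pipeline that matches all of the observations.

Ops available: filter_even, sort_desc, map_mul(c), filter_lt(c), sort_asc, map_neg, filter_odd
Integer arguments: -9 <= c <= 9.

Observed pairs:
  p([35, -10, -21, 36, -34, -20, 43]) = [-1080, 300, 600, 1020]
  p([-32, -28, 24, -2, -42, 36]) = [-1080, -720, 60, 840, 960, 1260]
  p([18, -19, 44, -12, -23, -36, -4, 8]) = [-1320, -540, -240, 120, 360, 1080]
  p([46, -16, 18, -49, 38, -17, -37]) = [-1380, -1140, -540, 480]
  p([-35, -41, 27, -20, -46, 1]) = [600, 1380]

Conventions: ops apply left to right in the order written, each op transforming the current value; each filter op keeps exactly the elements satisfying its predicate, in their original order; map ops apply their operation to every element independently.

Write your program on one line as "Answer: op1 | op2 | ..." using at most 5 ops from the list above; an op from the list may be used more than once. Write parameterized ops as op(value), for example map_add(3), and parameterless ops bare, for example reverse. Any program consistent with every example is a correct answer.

map_mul(-5) | sort_asc | filter_even | map_mul(6)

Check, running the answer program on each example:
  [35, -10, -21, 36, -34, -20, 43] -> [-175, 50, 105, -180, 170, 100, -215] -> [-215, -180, -175, 50, 100, 105, 170] -> [-180, 50, 100, 170] -> [-1080, 300, 600, 1020]
  [-32, -28, 24, -2, -42, 36] -> [160, 140, -120, 10, 210, -180] -> [-180, -120, 10, 140, 160, 210] -> [-180, -120, 10, 140, 160, 210] -> [-1080, -720, 60, 840, 960, 1260]
  [18, -19, 44, -12, -23, -36, -4, 8] -> [-90, 95, -220, 60, 115, 180, 20, -40] -> [-220, -90, -40, 20, 60, 95, 115, 180] -> [-220, -90, -40, 20, 60, 180] -> [-1320, -540, -240, 120, 360, 1080]
  [46, -16, 18, -49, 38, -17, -37] -> [-230, 80, -90, 245, -190, 85, 185] -> [-230, -190, -90, 80, 85, 185, 245] -> [-230, -190, -90, 80] -> [-1380, -1140, -540, 480]
  [-35, -41, 27, -20, -46, 1] -> [175, 205, -135, 100, 230, -5] -> [-135, -5, 100, 175, 205, 230] -> [100, 230] -> [600, 1380]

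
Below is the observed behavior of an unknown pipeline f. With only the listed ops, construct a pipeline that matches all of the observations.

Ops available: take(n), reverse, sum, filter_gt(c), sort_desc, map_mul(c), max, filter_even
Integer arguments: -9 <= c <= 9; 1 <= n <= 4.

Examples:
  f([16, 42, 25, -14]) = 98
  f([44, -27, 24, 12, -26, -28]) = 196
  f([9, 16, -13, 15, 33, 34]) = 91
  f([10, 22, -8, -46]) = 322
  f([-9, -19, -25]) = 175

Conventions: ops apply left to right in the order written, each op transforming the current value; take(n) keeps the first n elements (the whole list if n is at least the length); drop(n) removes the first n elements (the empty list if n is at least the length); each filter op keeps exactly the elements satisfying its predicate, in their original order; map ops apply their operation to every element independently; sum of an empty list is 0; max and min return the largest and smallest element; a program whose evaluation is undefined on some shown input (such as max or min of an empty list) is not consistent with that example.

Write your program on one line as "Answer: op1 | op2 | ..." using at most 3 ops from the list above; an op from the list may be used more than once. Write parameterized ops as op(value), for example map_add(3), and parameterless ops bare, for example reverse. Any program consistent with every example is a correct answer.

map_mul(-7) | max

Check, running the answer program on each example:
  [16, 42, 25, -14] -> [-112, -294, -175, 98] -> 98
  [44, -27, 24, 12, -26, -28] -> [-308, 189, -168, -84, 182, 196] -> 196
  [9, 16, -13, 15, 33, 34] -> [-63, -112, 91, -105, -231, -238] -> 91
  [10, 22, -8, -46] -> [-70, -154, 56, 322] -> 322
  [-9, -19, -25] -> [63, 133, 175] -> 175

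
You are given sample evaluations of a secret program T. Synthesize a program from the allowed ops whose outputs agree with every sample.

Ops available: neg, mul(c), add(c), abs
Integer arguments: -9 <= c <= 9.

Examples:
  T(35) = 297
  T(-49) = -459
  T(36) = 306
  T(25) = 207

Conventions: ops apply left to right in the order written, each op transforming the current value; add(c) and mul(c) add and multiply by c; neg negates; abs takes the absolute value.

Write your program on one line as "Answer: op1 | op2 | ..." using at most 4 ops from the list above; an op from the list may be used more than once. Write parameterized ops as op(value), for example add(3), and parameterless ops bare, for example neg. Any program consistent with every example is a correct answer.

add(1) | add(-3) | neg | mul(-9)

Check, running the answer program on each example:
  35 -> 36 -> 33 -> -33 -> 297
  -49 -> -48 -> -51 -> 51 -> -459
  36 -> 37 -> 34 -> -34 -> 306
  25 -> 26 -> 23 -> -23 -> 207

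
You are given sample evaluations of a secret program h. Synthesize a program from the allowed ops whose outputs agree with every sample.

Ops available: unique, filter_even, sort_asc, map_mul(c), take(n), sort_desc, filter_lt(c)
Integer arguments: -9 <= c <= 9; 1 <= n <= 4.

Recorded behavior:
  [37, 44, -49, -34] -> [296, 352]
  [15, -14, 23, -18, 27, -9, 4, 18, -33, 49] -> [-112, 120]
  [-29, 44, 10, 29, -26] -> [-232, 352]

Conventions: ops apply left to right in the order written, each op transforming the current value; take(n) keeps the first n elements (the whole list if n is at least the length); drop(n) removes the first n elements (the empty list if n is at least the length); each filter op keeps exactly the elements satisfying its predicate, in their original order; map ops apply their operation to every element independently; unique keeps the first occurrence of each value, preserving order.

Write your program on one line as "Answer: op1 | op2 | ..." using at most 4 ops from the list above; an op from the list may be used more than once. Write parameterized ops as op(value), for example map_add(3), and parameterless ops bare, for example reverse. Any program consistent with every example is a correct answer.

take(2) | map_mul(8) | sort_asc

Check, running the answer program on each example:
  [37, 44, -49, -34] -> [37, 44] -> [296, 352] -> [296, 352]
  [15, -14, 23, -18, 27, -9, 4, 18, -33, 49] -> [15, -14] -> [120, -112] -> [-112, 120]
  [-29, 44, 10, 29, -26] -> [-29, 44] -> [-232, 352] -> [-232, 352]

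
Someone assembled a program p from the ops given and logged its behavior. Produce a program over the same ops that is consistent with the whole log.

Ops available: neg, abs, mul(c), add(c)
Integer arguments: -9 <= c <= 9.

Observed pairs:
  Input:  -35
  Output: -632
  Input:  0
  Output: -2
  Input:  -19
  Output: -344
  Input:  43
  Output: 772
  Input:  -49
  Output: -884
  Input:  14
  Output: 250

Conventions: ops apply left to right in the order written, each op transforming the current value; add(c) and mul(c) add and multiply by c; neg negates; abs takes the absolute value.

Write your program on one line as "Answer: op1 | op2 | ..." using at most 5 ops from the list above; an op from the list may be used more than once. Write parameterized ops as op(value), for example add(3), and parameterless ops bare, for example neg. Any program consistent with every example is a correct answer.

mul(9) | add(-1) | neg | mul(-2)

Check, running the answer program on each example:
  -35 -> -315 -> -316 -> 316 -> -632
  0 -> 0 -> -1 -> 1 -> -2
  -19 -> -171 -> -172 -> 172 -> -344
  43 -> 387 -> 386 -> -386 -> 772
  -49 -> -441 -> -442 -> 442 -> -884
  14 -> 126 -> 125 -> -125 -> 250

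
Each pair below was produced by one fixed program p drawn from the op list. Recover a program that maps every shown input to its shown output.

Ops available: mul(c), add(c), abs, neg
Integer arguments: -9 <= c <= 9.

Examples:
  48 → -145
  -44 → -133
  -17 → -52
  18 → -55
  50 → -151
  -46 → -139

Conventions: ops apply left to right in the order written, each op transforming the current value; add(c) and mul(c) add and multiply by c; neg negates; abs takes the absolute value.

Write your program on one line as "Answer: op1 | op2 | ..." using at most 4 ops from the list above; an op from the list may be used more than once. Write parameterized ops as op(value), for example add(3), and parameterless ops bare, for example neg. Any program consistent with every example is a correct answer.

abs | mul(-3) | add(-1)

Check, running the answer program on each example:
  48 -> 48 -> -144 -> -145
  -44 -> 44 -> -132 -> -133
  -17 -> 17 -> -51 -> -52
  18 -> 18 -> -54 -> -55
  50 -> 50 -> -150 -> -151
  -46 -> 46 -> -138 -> -139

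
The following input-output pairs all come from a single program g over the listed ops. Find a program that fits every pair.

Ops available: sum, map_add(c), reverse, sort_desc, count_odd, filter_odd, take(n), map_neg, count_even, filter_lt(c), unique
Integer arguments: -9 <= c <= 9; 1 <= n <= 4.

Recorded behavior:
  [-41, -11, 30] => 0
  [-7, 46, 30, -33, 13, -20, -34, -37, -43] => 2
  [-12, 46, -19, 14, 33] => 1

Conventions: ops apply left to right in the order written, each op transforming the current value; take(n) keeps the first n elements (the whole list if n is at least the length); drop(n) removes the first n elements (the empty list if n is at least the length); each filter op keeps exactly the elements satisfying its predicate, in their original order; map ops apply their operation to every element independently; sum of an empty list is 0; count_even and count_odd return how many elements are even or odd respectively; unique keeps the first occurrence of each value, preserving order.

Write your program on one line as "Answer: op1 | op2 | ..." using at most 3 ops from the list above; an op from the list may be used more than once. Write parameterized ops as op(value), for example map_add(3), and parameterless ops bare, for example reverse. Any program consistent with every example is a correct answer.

filter_lt(0) | count_even

Check, running the answer program on each example:
  [-41, -11, 30] -> [-41, -11] -> 0
  [-7, 46, 30, -33, 13, -20, -34, -37, -43] -> [-7, -33, -20, -34, -37, -43] -> 2
  [-12, 46, -19, 14, 33] -> [-12, -19] -> 1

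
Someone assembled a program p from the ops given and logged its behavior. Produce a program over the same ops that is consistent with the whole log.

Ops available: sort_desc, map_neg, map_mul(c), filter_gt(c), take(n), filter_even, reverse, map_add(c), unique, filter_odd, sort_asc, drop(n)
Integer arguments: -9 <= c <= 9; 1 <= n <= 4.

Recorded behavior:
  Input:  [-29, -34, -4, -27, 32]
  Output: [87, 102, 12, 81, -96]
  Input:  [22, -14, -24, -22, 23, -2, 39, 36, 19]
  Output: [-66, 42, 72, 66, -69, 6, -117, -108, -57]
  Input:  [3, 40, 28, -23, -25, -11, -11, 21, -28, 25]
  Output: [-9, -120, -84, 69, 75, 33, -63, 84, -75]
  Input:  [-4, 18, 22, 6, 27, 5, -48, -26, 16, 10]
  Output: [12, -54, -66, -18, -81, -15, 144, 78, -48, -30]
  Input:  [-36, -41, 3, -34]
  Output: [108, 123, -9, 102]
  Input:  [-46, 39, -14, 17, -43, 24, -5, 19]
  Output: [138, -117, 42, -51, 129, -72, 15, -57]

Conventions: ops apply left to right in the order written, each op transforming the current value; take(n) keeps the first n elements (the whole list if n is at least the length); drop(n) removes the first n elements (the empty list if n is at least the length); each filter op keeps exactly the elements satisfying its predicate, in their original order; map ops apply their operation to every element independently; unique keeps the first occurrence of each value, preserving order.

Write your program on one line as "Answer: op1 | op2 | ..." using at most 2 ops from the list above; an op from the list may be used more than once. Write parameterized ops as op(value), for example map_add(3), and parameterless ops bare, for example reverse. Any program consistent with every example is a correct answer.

unique | map_mul(-3)

Check, running the answer program on each example:
  [-29, -34, -4, -27, 32] -> [-29, -34, -4, -27, 32] -> [87, 102, 12, 81, -96]
  [22, -14, -24, -22, 23, -2, 39, 36, 19] -> [22, -14, -24, -22, 23, -2, 39, 36, 19] -> [-66, 42, 72, 66, -69, 6, -117, -108, -57]
  [3, 40, 28, -23, -25, -11, -11, 21, -28, 25] -> [3, 40, 28, -23, -25, -11, 21, -28, 25] -> [-9, -120, -84, 69, 75, 33, -63, 84, -75]
  [-4, 18, 22, 6, 27, 5, -48, -26, 16, 10] -> [-4, 18, 22, 6, 27, 5, -48, -26, 16, 10] -> [12, -54, -66, -18, -81, -15, 144, 78, -48, -30]
  [-36, -41, 3, -34] -> [-36, -41, 3, -34] -> [108, 123, -9, 102]
  [-46, 39, -14, 17, -43, 24, -5, 19] -> [-46, 39, -14, 17, -43, 24, -5, 19] -> [138, -117, 42, -51, 129, -72, 15, -57]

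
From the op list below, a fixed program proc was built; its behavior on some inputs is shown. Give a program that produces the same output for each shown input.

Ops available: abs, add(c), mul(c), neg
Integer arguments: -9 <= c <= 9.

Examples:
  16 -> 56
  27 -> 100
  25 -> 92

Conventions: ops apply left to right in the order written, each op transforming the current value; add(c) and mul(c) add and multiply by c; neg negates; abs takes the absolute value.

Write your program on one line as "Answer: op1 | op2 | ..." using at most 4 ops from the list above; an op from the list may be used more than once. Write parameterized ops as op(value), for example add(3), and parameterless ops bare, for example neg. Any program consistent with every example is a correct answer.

mul(-4) | neg | add(-8)

Check, running the answer program on each example:
  16 -> -64 -> 64 -> 56
  27 -> -108 -> 108 -> 100
  25 -> -100 -> 100 -> 92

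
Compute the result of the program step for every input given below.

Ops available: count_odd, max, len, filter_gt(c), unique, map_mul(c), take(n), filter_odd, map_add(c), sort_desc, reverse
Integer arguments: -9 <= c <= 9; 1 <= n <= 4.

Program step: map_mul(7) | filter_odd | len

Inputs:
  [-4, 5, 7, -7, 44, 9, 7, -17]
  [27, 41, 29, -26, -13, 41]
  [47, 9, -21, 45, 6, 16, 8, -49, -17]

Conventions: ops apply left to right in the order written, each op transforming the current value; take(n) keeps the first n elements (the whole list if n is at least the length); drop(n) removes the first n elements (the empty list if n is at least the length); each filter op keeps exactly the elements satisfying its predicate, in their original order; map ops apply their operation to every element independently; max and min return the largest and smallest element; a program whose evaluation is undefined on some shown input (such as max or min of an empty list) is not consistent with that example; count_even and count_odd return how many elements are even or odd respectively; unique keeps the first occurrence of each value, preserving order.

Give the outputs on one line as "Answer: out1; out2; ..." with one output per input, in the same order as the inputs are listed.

6; 5; 6

Execution, op by op:
  [-4, 5, 7, -7, 44, 9, 7, -17] -> [-28, 35, 49, -49, 308, 63, 49, -119] -> [35, 49, -49, 63, 49, -119] -> 6
  [27, 41, 29, -26, -13, 41] -> [189, 287, 203, -182, -91, 287] -> [189, 287, 203, -91, 287] -> 5
  [47, 9, -21, 45, 6, 16, 8, -49, -17] -> [329, 63, -147, 315, 42, 112, 56, -343, -119] -> [329, 63, -147, 315, -343, -119] -> 6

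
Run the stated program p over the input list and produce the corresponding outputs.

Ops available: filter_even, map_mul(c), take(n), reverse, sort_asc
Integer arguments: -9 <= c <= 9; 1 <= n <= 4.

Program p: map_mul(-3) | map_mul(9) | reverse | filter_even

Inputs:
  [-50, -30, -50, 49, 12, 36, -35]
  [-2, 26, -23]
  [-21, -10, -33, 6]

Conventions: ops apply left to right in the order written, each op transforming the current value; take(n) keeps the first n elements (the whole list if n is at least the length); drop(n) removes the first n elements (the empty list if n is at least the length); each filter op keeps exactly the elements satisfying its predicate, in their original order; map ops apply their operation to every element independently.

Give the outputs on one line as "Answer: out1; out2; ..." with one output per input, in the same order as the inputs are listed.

[-972, -324, 1350, 810, 1350]; [-702, 54]; [-162, 270]

Execution, op by op:
  [-50, -30, -50, 49, 12, 36, -35] -> [150, 90, 150, -147, -36, -108, 105] -> [1350, 810, 1350, -1323, -324, -972, 945] -> [945, -972, -324, -1323, 1350, 810, 1350] -> [-972, -324, 1350, 810, 1350]
  [-2, 26, -23] -> [6, -78, 69] -> [54, -702, 621] -> [621, -702, 54] -> [-702, 54]
  [-21, -10, -33, 6] -> [63, 30, 99, -18] -> [567, 270, 891, -162] -> [-162, 891, 270, 567] -> [-162, 270]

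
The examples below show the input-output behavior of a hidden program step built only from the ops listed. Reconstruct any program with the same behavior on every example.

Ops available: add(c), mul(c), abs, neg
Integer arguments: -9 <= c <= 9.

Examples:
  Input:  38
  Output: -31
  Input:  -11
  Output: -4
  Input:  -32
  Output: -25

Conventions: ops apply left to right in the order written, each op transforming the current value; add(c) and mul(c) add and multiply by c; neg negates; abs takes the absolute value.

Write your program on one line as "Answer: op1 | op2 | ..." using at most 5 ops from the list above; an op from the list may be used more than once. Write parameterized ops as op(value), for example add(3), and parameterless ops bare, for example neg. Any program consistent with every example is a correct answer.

abs | add(-6) | add(-1) | neg

Check, running the answer program on each example:
  38 -> 38 -> 32 -> 31 -> -31
  -11 -> 11 -> 5 -> 4 -> -4
  -32 -> 32 -> 26 -> 25 -> -25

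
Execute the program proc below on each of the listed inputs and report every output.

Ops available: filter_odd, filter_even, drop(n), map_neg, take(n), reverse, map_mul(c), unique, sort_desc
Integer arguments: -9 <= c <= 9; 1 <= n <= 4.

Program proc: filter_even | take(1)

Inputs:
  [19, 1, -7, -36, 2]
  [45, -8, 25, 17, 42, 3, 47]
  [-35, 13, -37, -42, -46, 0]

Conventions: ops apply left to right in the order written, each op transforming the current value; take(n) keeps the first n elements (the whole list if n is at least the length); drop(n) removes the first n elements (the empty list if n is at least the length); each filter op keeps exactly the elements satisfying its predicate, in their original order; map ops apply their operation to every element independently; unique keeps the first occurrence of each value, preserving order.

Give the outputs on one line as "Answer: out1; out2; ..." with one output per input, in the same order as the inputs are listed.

[-36]; [-8]; [-42]

Execution, op by op:
  [19, 1, -7, -36, 2] -> [-36, 2] -> [-36]
  [45, -8, 25, 17, 42, 3, 47] -> [-8, 42] -> [-8]
  [-35, 13, -37, -42, -46, 0] -> [-42, -46, 0] -> [-42]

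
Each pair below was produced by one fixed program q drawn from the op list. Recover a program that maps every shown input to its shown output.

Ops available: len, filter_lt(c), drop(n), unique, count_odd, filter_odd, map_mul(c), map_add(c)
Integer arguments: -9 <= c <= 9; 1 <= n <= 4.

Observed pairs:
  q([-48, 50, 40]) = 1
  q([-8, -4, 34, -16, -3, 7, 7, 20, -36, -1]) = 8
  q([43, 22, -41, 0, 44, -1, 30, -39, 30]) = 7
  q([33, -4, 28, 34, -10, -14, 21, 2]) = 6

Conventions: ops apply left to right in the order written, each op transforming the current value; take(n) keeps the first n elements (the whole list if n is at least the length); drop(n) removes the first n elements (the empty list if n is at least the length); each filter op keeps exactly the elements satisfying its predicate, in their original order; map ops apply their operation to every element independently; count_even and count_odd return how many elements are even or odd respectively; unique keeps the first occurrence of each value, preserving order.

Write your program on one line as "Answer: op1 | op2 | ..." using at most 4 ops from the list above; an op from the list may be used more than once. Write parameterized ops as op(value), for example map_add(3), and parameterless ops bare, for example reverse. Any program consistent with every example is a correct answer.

drop(2) | map_add(-6) | map_mul(-2) | len

Check, running the answer program on each example:
  [-48, 50, 40] -> [40] -> [34] -> [-68] -> 1
  [-8, -4, 34, -16, -3, 7, 7, 20, -36, -1] -> [34, -16, -3, 7, 7, 20, -36, -1] -> [28, -22, -9, 1, 1, 14, -42, -7] -> [-56, 44, 18, -2, -2, -28, 84, 14] -> 8
  [43, 22, -41, 0, 44, -1, 30, -39, 30] -> [-41, 0, 44, -1, 30, -39, 30] -> [-47, -6, 38, -7, 24, -45, 24] -> [94, 12, -76, 14, -48, 90, -48] -> 7
  [33, -4, 28, 34, -10, -14, 21, 2] -> [28, 34, -10, -14, 21, 2] -> [22, 28, -16, -20, 15, -4] -> [-44, -56, 32, 40, -30, 8] -> 6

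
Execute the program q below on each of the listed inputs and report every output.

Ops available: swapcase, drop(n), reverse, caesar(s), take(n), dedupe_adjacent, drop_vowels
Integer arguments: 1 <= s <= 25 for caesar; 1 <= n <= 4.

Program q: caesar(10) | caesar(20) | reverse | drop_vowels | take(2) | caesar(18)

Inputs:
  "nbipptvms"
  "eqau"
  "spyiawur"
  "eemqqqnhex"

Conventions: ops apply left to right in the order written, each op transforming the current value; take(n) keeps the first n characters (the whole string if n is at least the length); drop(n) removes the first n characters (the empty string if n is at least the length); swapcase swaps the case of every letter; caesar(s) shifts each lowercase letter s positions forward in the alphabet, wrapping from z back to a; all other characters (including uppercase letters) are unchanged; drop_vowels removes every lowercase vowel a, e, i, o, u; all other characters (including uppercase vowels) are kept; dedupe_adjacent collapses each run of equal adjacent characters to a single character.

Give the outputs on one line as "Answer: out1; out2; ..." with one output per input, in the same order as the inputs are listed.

"oi"; "q"; "nq"; "td"

Execution, op by op:
  "nbipptvms" -> "xlszzdfwc" -> "rfmttxzqw" -> "wqzxttmfr" -> "wqzxttmfr" -> "wq" -> "oi"
  "eqau" -> "oake" -> "iuey" -> "yeui" -> "y" -> "y" -> "q"
  "spyiawur" -> "cziskgeb" -> "wtcmeayv" -> "vyaemctw" -> "vymctw" -> "vy" -> "nq"
  "eemqqqnhex" -> "oowaaaxroh" -> "iiquuurlib" -> "bilruuuqii" -> "blrq" -> "bl" -> "td"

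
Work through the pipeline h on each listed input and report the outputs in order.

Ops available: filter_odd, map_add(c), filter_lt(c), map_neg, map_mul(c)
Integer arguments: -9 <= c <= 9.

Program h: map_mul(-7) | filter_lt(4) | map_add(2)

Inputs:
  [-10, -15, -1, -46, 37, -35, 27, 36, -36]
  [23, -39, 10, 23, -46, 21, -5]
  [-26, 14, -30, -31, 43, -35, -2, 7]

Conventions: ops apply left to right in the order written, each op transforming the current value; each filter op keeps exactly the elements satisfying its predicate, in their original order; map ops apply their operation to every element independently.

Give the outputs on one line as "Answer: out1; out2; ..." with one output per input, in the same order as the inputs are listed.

Execution, op by op:
  [-10, -15, -1, -46, 37, -35, 27, 36, -36] -> [70, 105, 7, 322, -259, 245, -189, -252, 252] -> [-259, -189, -252] -> [-257, -187, -250]
  [23, -39, 10, 23, -46, 21, -5] -> [-161, 273, -70, -161, 322, -147, 35] -> [-161, -70, -161, -147] -> [-159, -68, -159, -145]
  [-26, 14, -30, -31, 43, -35, -2, 7] -> [182, -98, 210, 217, -301, 245, 14, -49] -> [-98, -301, -49] -> [-96, -299, -47]

[-257, -187, -250]; [-159, -68, -159, -145]; [-96, -299, -47]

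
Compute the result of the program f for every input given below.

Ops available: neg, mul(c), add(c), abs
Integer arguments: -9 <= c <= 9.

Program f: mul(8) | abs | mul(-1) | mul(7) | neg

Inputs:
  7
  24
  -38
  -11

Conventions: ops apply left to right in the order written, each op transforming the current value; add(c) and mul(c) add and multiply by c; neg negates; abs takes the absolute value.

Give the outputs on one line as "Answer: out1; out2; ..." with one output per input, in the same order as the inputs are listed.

392; 1344; 2128; 616

Execution, op by op:
  7 -> 56 -> 56 -> -56 -> -392 -> 392
  24 -> 192 -> 192 -> -192 -> -1344 -> 1344
  -38 -> -304 -> 304 -> -304 -> -2128 -> 2128
  -11 -> -88 -> 88 -> -88 -> -616 -> 616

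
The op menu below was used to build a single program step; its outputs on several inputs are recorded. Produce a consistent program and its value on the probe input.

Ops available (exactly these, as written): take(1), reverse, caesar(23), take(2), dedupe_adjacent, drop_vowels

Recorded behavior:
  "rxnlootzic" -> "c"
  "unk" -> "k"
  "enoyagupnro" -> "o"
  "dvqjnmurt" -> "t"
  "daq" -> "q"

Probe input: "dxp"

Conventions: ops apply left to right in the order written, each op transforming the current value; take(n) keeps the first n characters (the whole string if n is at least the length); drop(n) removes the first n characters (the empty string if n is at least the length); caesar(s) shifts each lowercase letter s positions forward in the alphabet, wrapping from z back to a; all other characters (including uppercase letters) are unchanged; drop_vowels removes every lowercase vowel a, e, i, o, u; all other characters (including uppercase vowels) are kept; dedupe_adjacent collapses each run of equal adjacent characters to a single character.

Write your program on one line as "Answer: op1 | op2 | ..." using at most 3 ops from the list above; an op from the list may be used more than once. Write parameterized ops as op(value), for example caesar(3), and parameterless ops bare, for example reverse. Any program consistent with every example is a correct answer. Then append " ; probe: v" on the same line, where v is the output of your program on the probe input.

reverse | take(1) ; probe: "p"

Check, running the answer program on each example:
  "rxnlootzic" -> "ciztoolnxr" -> "c"
  "unk" -> "knu" -> "k"
  "enoyagupnro" -> "ornpugayone" -> "o"
  "dvqjnmurt" -> "trumnjqvd" -> "t"
  "daq" -> "qad" -> "q"
  probe: "dxp" -> "pxd" -> "p"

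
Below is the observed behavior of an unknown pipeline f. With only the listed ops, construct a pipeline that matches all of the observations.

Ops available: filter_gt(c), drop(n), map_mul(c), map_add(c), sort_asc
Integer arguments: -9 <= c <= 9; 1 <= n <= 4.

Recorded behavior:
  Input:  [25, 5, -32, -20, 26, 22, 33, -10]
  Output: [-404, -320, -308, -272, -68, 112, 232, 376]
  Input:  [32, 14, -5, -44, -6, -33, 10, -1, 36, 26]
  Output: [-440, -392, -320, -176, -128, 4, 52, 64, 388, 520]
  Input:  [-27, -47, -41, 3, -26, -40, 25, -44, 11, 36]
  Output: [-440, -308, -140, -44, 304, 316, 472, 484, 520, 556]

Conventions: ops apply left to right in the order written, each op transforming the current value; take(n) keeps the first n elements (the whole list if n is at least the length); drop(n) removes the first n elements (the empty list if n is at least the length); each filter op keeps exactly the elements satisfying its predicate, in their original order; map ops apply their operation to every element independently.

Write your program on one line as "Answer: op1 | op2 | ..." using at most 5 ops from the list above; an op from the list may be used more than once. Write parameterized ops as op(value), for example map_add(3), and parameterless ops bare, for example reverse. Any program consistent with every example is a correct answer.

sort_asc | map_mul(-4) | sort_asc | map_mul(3) | map_add(-8)

Check, running the answer program on each example:
  [25, 5, -32, -20, 26, 22, 33, -10] -> [-32, -20, -10, 5, 22, 25, 26, 33] -> [128, 80, 40, -20, -88, -100, -104, -132] -> [-132, -104, -100, -88, -20, 40, 80, 128] -> [-396, -312, -300, -264, -60, 120, 240, 384] -> [-404, -320, -308, -272, -68, 112, 232, 376]
  [32, 14, -5, -44, -6, -33, 10, -1, 36, 26] -> [-44, -33, -6, -5, -1, 10, 14, 26, 32, 36] -> [176, 132, 24, 20, 4, -40, -56, -104, -128, -144] -> [-144, -128, -104, -56, -40, 4, 20, 24, 132, 176] -> [-432, -384, -312, -168, -120, 12, 60, 72, 396, 528] -> [-440, -392, -320, -176, -128, 4, 52, 64, 388, 520]
  [-27, -47, -41, 3, -26, -40, 25, -44, 11, 36] -> [-47, -44, -41, -40, -27, -26, 3, 11, 25, 36] -> [188, 176, 164, 160, 108, 104, -12, -44, -100, -144] -> [-144, -100, -44, -12, 104, 108, 160, 164, 176, 188] -> [-432, -300, -132, -36, 312, 324, 480, 492, 528, 564] -> [-440, -308, -140, -44, 304, 316, 472, 484, 520, 556]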